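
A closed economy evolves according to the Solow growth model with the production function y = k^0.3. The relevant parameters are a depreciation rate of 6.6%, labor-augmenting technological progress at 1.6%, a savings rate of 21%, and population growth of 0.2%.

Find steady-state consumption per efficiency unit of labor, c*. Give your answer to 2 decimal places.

c* = 1.17

At the steady state, Δk = 0, so s·k^α = (n + g + δ)·k.
Dividing both sides by k: k^(1−α) = s / (n + g + δ).
k^0.7 = 0.21 / (0.002 + 0.016 + 0.066) = 0.21 / 0.084 = 2.5000
k* = 2.5000^(1/0.7) ≈ 3.7024
y* = (k*)^α = 3.7024^0.3 ≈ 1.4810
c* = (1 − s)·y* = (1 − 0.21) × 1.4810 ≈ 1.1700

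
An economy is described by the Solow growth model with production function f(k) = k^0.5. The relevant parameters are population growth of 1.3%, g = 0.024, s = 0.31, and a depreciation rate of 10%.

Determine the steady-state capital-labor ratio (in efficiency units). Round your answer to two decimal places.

k* ≈ 5.12

Steady state requires s·f(k) = (n + g + δ)·k, i.e. s·k^α = (n + g + δ)·k.
Rearranging, k^(1−α) = s / (n + g + δ).
k^0.5 = 0.31 / (0.013 + 0.024 + 0.100) = 0.31 / 0.137 = 2.2628
k* = 2.2628^(1/0.5) ≈ 5.1203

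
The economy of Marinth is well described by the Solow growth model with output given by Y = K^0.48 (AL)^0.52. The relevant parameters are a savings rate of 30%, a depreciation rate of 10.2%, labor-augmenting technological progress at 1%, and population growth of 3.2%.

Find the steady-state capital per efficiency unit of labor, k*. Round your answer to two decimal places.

k* ≈ 4.10

At the steady state, Δk = 0, so s·k^α = (n + g + δ)·k.
Rearranging, k^(1−α) = s / (n + g + δ).
k^0.52 = 0.30 / (0.032 + 0.010 + 0.102) = 0.30 / 0.144 = 2.0833
k* = 2.0833^(1/0.52) ≈ 4.1019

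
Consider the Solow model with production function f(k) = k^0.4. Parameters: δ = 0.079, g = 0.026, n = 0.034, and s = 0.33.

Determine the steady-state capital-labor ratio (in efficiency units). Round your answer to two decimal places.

In steady state, investment equals break-even investment: s·k^α = (n + g + δ)·k.
Dividing both sides by k: k^(1−α) = s / (n + g + δ).
k^0.6 = 0.33 / (0.034 + 0.026 + 0.079) = 0.33 / 0.139 = 2.3741
k* = 2.3741^(1/0.6) ≈ 4.2250

k* = 4.23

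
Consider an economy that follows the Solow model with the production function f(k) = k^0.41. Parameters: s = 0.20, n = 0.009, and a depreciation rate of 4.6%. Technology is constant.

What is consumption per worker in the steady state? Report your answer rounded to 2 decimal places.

c* = 1.96

At the steady state, Δk = 0, so s·k^α = (n + δ)·k.
Dividing both sides by k: k^(1−α) = s / (n + δ).
k^0.59 = 0.20 / (0.009 + 0.046) = 0.20 / 0.055 = 3.6364
k* = 3.6364^(1/0.59) ≈ 8.9185
y* = (k*)^α = 8.9185^0.41 ≈ 2.4526
c* = (1 − s)·y* = (1 − 0.20) × 2.4526 ≈ 1.9621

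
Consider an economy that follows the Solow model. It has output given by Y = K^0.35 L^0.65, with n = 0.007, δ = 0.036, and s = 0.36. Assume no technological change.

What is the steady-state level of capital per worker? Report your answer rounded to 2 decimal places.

At the steady state, Δk = 0, so s·k^α = (n + δ)·k.
Rearranging, k^(1−α) = s / (n + δ).
k^0.65 = 0.36 / (0.007 + 0.036) = 0.36 / 0.043 = 8.3721
k* = 8.3721^(1/0.65) ≈ 26.2873

k* ≈ 26.29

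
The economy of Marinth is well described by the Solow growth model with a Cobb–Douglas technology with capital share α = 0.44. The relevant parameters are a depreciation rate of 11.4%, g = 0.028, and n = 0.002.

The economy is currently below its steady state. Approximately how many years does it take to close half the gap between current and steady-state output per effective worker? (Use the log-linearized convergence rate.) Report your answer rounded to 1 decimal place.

about 8.6 years

Near the steady state the convergence rate is λ = (1 − α)(n + g + δ).
λ = (1 − 0.44) × 0.144 = 0.56 × 0.144 = 0.08064
Half-life = ln 2 / λ = 0.6931 / 0.08064 ≈ 8.59 years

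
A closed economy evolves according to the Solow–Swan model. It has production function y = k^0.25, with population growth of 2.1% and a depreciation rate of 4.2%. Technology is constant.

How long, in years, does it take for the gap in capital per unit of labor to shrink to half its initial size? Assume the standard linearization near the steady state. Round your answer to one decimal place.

Near the steady state the convergence rate is λ = (1 − α)(n + δ).
λ = (1 − 0.25) × 0.063 = 0.75 × 0.063 = 0.04725
Half-life = ln 2 / λ = 0.6931 / 0.04725 ≈ 14.67 years

t_½ ≈ 14.7 years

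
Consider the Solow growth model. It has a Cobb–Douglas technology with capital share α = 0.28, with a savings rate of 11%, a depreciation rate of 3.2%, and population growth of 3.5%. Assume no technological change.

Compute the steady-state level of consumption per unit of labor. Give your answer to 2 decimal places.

Steady state requires s·f(k) = (n + δ)·k, i.e. s·k^α = (n + δ)·k.
Dividing both sides by k: k^(1−α) = s / (n + δ).
k^0.72 = 0.11 / (0.035 + 0.032) = 0.11 / 0.067 = 1.6418
k* = 1.6418^(1/0.72) ≈ 1.9909
y* = (k*)^α = 1.9909^0.28 ≈ 1.2126
c* = (1 − s)·y* = (1 − 0.11) × 1.2126 ≈ 1.0792

c* ≈ 1.08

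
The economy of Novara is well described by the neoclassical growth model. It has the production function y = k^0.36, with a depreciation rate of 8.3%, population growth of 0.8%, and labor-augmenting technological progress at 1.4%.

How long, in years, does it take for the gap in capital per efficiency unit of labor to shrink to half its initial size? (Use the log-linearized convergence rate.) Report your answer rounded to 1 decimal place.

t_½ ≈ 10.3 years

Near the steady state the convergence rate is λ = (1 − α)(n + g + δ).
λ = (1 − 0.36) × 0.105 = 0.64 × 0.105 = 0.0672
Half-life = ln 2 / λ = 0.6931 / 0.0672 ≈ 10.31 years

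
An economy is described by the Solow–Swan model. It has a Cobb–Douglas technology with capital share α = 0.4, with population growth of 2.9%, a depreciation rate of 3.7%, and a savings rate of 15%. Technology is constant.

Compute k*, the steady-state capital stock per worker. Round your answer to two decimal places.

Steady state requires s·f(k) = (n + δ)·k, i.e. s·k^α = (n + δ)·k.
Dividing both sides by k: k^(1−α) = s / (n + δ).
k^0.6 = 0.15 / (0.029 + 0.037) = 0.15 / 0.066 = 2.2727
k* = 2.2727^(1/0.6) ≈ 3.9286

k* = 3.93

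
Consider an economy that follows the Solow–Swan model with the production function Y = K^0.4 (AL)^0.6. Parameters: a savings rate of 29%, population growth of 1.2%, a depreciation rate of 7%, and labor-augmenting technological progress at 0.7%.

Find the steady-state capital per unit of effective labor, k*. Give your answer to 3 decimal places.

In steady state, investment equals break-even investment: s·k^α = (n + g + δ)·k.
Rearranging, k^(1−α) = s / (n + g + δ).
k^0.6 = 0.29 / (0.012 + 0.007 + 0.070) = 0.29 / 0.089 = 3.2584
k* = 3.2584^(1/0.6) ≈ 7.1616

k* ≈ 7.162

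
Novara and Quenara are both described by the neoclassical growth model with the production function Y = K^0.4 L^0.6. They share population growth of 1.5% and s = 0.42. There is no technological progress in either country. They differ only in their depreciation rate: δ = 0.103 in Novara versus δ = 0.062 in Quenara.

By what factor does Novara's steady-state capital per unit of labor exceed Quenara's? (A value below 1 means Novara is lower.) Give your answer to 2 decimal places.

Steady-state k* = [s/(n + δ)]^(1/(1−α)), so the ratio is [ (s_N/(n + δ)_N) / (s_Q/(n + δ)_Q) ]^1.6667.
s_N/(n + δ)_N = 0.42/0.118 = 3.5593; s_Q/(n + δ)_Q = 0.42/0.077 = 5.4545.
Ratio = (3.5593/5.4545)^1.6667 = 0.6525^1.6667 ≈ 0.4909

k*_N / k*_Q ≈ 0.49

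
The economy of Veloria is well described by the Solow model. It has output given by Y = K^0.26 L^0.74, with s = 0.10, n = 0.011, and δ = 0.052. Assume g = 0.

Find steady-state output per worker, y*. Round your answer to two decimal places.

y* = 1.18

At the steady state, Δk = 0, so s·k^α = (n + δ)·k.
Rearranging, k^(1−α) = s / (n + δ).
k^0.74 = 0.10 / (0.011 + 0.052) = 0.10 / 0.063 = 1.5873
k* = 1.5873^(1/0.74) ≈ 1.8671
y* = (k*)^α = 1.8671^0.26 ≈ 1.1763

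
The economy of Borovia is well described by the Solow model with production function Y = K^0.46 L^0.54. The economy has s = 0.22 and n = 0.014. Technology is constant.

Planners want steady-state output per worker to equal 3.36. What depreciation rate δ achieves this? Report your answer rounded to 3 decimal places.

δ ≈ 0.039

In steady state, investment equals break-even investment: s·k^α = (n + δ)·k.
Since y* = [s/(n + δ)]^(α/(1−α)), we have s/(n + δ) = (y*)^((1−α)/α) = 3.36^1.1739 = 4.1483.
Therefore n + δ = s / 4.1483 = 0.22 / 4.1483 = 0.0530, so δ = 0.0530 − 0.014 = 0.0390.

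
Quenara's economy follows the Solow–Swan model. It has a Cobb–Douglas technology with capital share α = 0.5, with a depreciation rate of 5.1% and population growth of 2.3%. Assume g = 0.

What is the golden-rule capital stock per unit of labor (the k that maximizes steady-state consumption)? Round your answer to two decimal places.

The golden rule sets f'(k) = n + δ, i.e. α·k^(α−1) = n + δ.
So k^(1−α) = α / (n + δ) = 0.5 / 0.074 = 6.7568.
k_gold = 6.7568^(1/0.5) ≈ 45.6543

k_gold ≈ 45.65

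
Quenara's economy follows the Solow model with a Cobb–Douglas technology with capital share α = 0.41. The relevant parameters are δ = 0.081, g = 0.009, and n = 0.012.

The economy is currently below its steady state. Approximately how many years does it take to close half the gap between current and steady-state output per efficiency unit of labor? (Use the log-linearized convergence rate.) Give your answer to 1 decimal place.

about 11.5 years

Near the steady state the convergence rate is λ = (1 − α)(n + g + δ).
λ = (1 − 0.41) × 0.102 = 0.59 × 0.102 = 0.06018
Half-life = ln 2 / λ = 0.6931 / 0.06018 ≈ 11.52 years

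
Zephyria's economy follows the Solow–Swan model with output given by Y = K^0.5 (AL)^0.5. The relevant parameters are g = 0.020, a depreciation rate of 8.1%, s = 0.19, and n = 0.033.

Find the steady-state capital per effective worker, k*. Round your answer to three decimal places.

k* = 2.010

In steady state, investment equals break-even investment: s·k^α = (n + g + δ)·k.
Rearranging, k^(1−α) = s / (n + g + δ).
k^0.5 = 0.19 / (0.033 + 0.020 + 0.081) = 0.19 / 0.134 = 1.4179
k* = 1.4179^(1/0.5) ≈ 2.0104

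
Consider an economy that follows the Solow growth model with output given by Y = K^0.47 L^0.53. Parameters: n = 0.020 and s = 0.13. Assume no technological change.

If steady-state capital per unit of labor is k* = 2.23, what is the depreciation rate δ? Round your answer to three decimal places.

At the steady state, Δk = 0, so s·k^α = (n + δ)·k.
So s / (n + δ) = (k*)^(1−α) = 2.23^0.53 = 1.5297.
Therefore n + δ = s / 1.5297 = 0.13 / 1.5297 = 0.0850, so δ = 0.0850 − 0.020 = 0.0650.

δ ≈ 0.065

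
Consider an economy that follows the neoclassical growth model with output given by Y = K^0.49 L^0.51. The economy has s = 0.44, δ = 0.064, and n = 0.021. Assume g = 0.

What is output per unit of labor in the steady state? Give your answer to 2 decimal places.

y* = 4.85

In steady state, investment equals break-even investment: s·k^α = (n + δ)·k.
Dividing both sides by k: k^(1−α) = s / (n + δ).
k^0.51 = 0.44 / (0.021 + 0.064) = 0.44 / 0.085 = 5.1765
k* = 5.1765^(1/0.51) ≈ 25.1230
y* = (k*)^α = 25.1230^0.49 ≈ 4.8533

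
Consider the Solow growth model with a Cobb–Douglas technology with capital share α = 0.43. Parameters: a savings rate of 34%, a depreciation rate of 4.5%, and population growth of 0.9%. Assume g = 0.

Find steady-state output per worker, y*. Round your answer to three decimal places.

In steady state, investment equals break-even investment: s·k^α = (n + δ)·k.
Rearranging, k^(1−α) = s / (n + δ).
k^0.57 = 0.34 / (0.009 + 0.045) = 0.34 / 0.054 = 6.2963
k* = 6.2963^(1/0.57) ≈ 25.2292
y* = (k*)^α = 25.2292^0.43 ≈ 4.0070

y* = 4.007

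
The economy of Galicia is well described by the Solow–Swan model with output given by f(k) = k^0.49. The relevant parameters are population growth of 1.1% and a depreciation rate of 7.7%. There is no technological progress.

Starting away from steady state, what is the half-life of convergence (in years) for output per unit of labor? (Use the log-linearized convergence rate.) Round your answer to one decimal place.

t_½ ≈ 15.4 years

Near the steady state the convergence rate is λ = (1 − α)(n + δ).
λ = (1 − 0.49) × 0.088 = 0.51 × 0.088 = 0.04488
Half-life = ln 2 / λ = 0.6931 / 0.04488 ≈ 15.44 years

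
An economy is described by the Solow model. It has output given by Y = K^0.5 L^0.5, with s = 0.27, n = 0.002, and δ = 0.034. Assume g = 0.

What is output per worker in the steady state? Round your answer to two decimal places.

y* ≈ 7.50

In steady state, investment equals break-even investment: s·k^α = (n + δ)·k.
Rearranging, k^(1−α) = s / (n + δ).
k^0.5 = 0.27 / (0.002 + 0.034) = 0.27 / 0.036 = 7.5000
k* = 7.5000^(1/0.5) ≈ 56.2500
y* = (k*)^α = 56.2500^0.5 ≈ 7.5000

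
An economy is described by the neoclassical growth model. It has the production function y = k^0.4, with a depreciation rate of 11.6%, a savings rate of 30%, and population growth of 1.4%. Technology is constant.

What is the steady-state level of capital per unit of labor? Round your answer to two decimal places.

k* = 4.03

Steady state requires s·f(k) = (n + δ)·k, i.e. s·k^α = (n + δ)·k.
Dividing both sides by k: k^(1−α) = s / (n + δ).
k^0.6 = 0.30 / (0.014 + 0.116) = 0.30 / 0.130 = 2.3077
k* = 2.3077^(1/0.6) ≈ 4.0299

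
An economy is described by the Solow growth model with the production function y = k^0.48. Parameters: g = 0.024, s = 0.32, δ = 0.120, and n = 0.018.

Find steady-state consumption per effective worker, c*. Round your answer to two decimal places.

c* ≈ 1.27

In steady state, investment equals break-even investment: s·k^α = (n + g + δ)·k.
Rearranging, k^(1−α) = s / (n + g + δ).
k^0.52 = 0.32 / (0.018 + 0.024 + 0.120) = 0.32 / 0.162 = 1.9753
k* = 1.9753^(1/0.52) ≈ 3.7028
y* = (k*)^α = 3.7028^0.48 ≈ 1.8745
c* = (1 − s)·y* = (1 − 0.32) × 1.8745 ≈ 1.2747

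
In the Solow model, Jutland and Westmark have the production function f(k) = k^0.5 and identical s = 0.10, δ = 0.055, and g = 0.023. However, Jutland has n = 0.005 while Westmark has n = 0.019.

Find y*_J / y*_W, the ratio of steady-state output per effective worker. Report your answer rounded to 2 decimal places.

y*_J / y*_W ≈ 1.17

Steady-state y* = [s/(n + g + δ)]^(α/(1−α)), so the ratio is [ (s_J/(n + g + δ)_J) / (s_W/(n + g + δ)_W) ]^1.
s_J/(n + g + δ)_J = 0.10/0.083 = 1.2048; s_W/(n + g + δ)_W = 0.10/0.097 = 1.0309.
Ratio = (1.2048/1.0309)^1 = 1.1687^1 ≈ 1.1687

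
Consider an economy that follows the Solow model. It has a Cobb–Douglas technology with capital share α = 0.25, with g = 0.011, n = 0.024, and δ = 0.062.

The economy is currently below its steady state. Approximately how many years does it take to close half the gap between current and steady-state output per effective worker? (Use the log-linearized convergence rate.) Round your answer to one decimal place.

Near the steady state the convergence rate is λ = (1 − α)(n + g + δ).
λ = (1 − 0.25) × 0.097 = 0.75 × 0.097 = 0.07275
Half-life = ln 2 / λ = 0.6931 / 0.07275 ≈ 9.53 years

t_½ ≈ 9.5 years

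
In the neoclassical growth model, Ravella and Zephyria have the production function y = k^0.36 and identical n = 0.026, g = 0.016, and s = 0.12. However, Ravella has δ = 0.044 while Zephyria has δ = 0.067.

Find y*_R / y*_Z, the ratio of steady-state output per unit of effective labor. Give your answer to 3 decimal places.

Steady-state y* = [s/(n + g + δ)]^(α/(1−α)), so the ratio is [ (s_R/(n + g + δ)_R) / (s_Z/(n + g + δ)_Z) ]^0.5625.
s_R/(n + g + δ)_R = 0.12/0.086 = 1.3953; s_Z/(n + g + δ)_Z = 0.12/0.109 = 1.1009.
Ratio = (1.3953/1.1009)^0.5625 = 1.2674^0.5625 ≈ 1.1426

y*_R / y*_Z ≈ 1.143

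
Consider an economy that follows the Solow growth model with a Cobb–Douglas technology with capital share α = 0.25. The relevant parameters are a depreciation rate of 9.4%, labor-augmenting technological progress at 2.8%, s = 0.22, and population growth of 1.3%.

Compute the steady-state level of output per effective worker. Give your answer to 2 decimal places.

Steady state requires s·f(k) = (n + g + δ)·k, i.e. s·k^α = (n + g + δ)·k.
Dividing both sides by k: k^(1−α) = s / (n + g + δ).
k^0.75 = 0.22 / (0.013 + 0.028 + 0.094) = 0.22 / 0.135 = 1.6296
k* = 1.6296^(1/0.75) ≈ 1.9177
y* = (k*)^α = 1.9177^0.25 ≈ 1.1768

y* = 1.18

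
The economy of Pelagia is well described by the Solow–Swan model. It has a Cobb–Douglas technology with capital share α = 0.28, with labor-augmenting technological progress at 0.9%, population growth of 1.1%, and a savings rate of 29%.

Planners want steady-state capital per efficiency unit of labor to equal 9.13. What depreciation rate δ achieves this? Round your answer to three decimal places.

Steady state requires s·f(k) = (n + g + δ)·k, i.e. s·k^α = (n + g + δ)·k.
So s / (n + g + δ) = (k*)^(1−α) = 9.13^0.72 = 4.9152.
Therefore n + g + δ = s / 4.9152 = 0.29 / 4.9152 = 0.0590, so δ = 0.0590 − 0.020 = 0.0390.

δ ≈ 0.039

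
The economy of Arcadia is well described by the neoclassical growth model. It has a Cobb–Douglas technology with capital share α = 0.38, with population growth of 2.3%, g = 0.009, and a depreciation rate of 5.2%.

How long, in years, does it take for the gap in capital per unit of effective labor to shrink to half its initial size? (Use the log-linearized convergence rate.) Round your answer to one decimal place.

half-life ≈ 13.3 years

Near the steady state the convergence rate is λ = (1 − α)(n + g + δ).
λ = (1 − 0.38) × 0.084 = 0.62 × 0.084 = 0.05208
Half-life = ln 2 / λ = 0.6931 / 0.05208 ≈ 13.31 years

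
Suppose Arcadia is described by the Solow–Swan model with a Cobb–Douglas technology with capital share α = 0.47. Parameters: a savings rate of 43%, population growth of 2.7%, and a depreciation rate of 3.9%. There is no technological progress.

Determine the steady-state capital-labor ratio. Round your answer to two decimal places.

In steady state, investment equals break-even investment: s·k^α = (n + δ)·k.
Dividing both sides by k: k^(1−α) = s / (n + δ).
k^0.53 = 0.43 / (0.027 + 0.039) = 0.43 / 0.066 = 6.5152
k* = 6.5152^(1/0.53) ≈ 34.3331

k* ≈ 34.33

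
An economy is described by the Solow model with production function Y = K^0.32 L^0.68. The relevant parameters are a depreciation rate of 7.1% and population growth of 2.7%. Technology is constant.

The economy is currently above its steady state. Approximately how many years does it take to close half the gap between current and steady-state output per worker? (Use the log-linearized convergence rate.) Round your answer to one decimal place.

about 10.4 years

Near the steady state the convergence rate is λ = (1 − α)(n + δ).
λ = (1 − 0.32) × 0.098 = 0.68 × 0.098 = 0.06664
Half-life = ln 2 / λ = 0.6931 / 0.06664 ≈ 10.40 years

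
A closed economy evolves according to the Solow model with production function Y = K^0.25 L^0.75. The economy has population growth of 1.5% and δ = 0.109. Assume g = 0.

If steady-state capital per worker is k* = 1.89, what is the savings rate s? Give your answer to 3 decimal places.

s ≈ 0.200

Steady state requires s·f(k) = (n + δ)·k, i.e. s·k^α = (n + δ)·k.
So s / (n + δ) = (k*)^(1−α) = 1.89^0.75 = 1.6119.
Therefore s = 1.6119 × (n + δ) = 1.6119 × 0.124 = 0.1999.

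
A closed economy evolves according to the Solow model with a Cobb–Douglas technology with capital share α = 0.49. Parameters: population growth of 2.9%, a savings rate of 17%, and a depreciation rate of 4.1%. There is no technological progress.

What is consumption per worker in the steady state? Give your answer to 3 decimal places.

Steady state requires s·f(k) = (n + δ)·k, i.e. s·k^α = (n + δ)·k.
Dividing both sides by k: k^(1−α) = s / (n + δ).
k^0.51 = 0.17 / (0.029 + 0.041) = 0.17 / 0.070 = 2.4286
k* = 2.4286^(1/0.51) ≈ 5.6964
y* = (k*)^α = 5.6964^0.49 ≈ 2.3455
c* = (1 − s)·y* = (1 − 0.17) × 2.3455 ≈ 1.9468

c* = 1.947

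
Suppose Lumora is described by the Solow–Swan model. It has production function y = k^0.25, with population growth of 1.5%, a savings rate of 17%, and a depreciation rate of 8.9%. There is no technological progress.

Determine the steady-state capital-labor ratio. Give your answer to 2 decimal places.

k* = 1.93

At the steady state, Δk = 0, so s·k^α = (n + δ)·k.
Rearranging, k^(1−α) = s / (n + δ).
k^0.75 = 0.17 / (0.015 + 0.089) = 0.17 / 0.104 = 1.6346
k* = 1.6346^(1/0.75) ≈ 1.9255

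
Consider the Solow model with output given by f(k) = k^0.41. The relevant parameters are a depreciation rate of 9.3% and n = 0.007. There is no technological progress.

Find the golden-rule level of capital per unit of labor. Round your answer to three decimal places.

The golden rule sets f'(k) = n + δ, i.e. α·k^(α−1) = n + δ.
So k^(1−α) = α / (n + δ) = 0.41 / 0.100 = 4.1000.
k_gold = 4.1000^(1/0.59) ≈ 10.9299

k_gold ≈ 10.930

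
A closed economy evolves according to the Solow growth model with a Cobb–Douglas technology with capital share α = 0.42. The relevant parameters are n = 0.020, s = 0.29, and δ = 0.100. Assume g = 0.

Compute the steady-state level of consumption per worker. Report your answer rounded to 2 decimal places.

At the steady state, Δk = 0, so s·k^α = (n + δ)·k.
Dividing both sides by k: k^(1−α) = s / (n + δ).
k^0.58 = 0.29 / (0.020 + 0.100) = 0.29 / 0.120 = 2.4167
k* = 2.4167^(1/0.58) ≈ 4.5786
y* = (k*)^α = 4.5786^0.42 ≈ 1.8946
c* = (1 − s)·y* = (1 − 0.29) × 1.8946 ≈ 1.3452

c* = 1.35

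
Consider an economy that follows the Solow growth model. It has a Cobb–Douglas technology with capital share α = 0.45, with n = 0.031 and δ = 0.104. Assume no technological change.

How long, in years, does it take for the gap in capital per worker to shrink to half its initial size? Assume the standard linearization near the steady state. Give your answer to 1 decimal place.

Near the steady state the convergence rate is λ = (1 − α)(n + δ).
λ = (1 − 0.45) × 0.135 = 0.55 × 0.135 = 0.07425
Half-life = ln 2 / λ = 0.6931 / 0.07425 ≈ 9.33 years

about 9.3 years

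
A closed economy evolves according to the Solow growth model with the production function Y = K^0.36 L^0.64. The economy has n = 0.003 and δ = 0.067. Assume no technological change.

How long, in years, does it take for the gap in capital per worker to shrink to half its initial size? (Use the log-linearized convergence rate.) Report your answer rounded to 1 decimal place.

t_½ ≈ 15.5 years

Near the steady state the convergence rate is λ = (1 − α)(n + δ).
λ = (1 − 0.36) × 0.070 = 0.64 × 0.070 = 0.0448
Half-life = ln 2 / λ = 0.6931 / 0.0448 ≈ 15.47 years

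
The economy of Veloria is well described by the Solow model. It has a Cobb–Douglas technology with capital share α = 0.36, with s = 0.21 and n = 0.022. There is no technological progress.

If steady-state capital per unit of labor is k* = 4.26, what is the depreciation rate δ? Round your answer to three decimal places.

δ ≈ 0.061

Steady state requires s·f(k) = (n + δ)·k, i.e. s·k^α = (n + δ)·k.
So s / (n + δ) = (k*)^(1−α) = 4.26^0.64 = 2.5283.
Therefore n + δ = s / 2.5283 = 0.21 / 2.5283 = 0.0831, so δ = 0.0831 − 0.022 = 0.0611.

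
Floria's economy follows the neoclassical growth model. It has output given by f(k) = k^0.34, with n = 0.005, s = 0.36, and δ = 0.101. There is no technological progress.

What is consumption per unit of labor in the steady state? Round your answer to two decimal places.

c* = 1.20

At the steady state, Δk = 0, so s·k^α = (n + δ)·k.
Dividing both sides by k: k^(1−α) = s / (n + δ).
k^0.66 = 0.36 / (0.005 + 0.101) = 0.36 / 0.106 = 3.3962
k* = 3.3962^(1/0.66) ≈ 6.3758
y* = (k*)^α = 6.3758^0.34 ≈ 1.8773
c* = (1 − s)·y* = (1 − 0.36) × 1.8773 ≈ 1.2015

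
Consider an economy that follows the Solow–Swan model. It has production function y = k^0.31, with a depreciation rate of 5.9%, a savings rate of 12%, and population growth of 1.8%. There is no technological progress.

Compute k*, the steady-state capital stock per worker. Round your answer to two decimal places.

k* = 1.90

Steady state requires s·f(k) = (n + δ)·k, i.e. s·k^α = (n + δ)·k.
Dividing both sides by k: k^(1−α) = s / (n + δ).
k^0.69 = 0.12 / (0.018 + 0.059) = 0.12 / 0.077 = 1.5584
k* = 1.5584^(1/0.69) ≈ 1.9022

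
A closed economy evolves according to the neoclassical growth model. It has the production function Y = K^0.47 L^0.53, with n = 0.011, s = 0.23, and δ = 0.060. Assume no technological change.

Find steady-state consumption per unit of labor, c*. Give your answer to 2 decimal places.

Steady state requires s·f(k) = (n + δ)·k, i.e. s·k^α = (n + δ)·k.
Rearranging, k^(1−α) = s / (n + δ).
k^0.53 = 0.23 / (0.011 + 0.060) = 0.23 / 0.071 = 3.2394
k* = 3.2394^(1/0.53) ≈ 9.1863
y* = (k*)^α = 9.1863^0.47 ≈ 2.8358
c* = (1 − s)·y* = (1 − 0.23) × 2.8358 ≈ 2.1836

c* = 2.18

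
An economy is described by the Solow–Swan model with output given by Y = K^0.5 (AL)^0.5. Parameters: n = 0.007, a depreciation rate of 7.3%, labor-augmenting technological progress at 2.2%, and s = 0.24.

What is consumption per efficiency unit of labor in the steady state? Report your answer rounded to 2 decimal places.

c* ≈ 1.79

In steady state, investment equals break-even investment: s·k^α = (n + g + δ)·k.
Rearranging, k^(1−α) = s / (n + g + δ).
k^0.5 = 0.24 / (0.007 + 0.022 + 0.073) = 0.24 / 0.102 = 2.3529
k* = 2.3529^(1/0.5) ≈ 5.5361
y* = (k*)^α = 5.5361^0.5 ≈ 2.3529
c* = (1 − s)·y* = (1 − 0.24) × 2.3529 ≈ 1.7882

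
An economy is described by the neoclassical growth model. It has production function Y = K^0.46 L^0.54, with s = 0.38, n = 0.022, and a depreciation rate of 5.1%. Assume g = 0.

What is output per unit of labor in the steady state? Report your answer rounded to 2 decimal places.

y* = 4.08

Steady state requires s·f(k) = (n + δ)·k, i.e. s·k^α = (n + δ)·k.
Rearranging, k^(1−α) = s / (n + δ).
k^0.54 = 0.38 / (0.022 + 0.051) = 0.38 / 0.073 = 5.2055
k* = 5.2055^(1/0.54) ≈ 21.2218
y* = (k*)^α = 21.2218^0.46 ≈ 4.0768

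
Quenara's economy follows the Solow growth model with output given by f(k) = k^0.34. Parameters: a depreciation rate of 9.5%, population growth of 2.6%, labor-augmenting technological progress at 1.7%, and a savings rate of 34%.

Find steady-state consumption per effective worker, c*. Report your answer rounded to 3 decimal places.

In steady state, investment equals break-even investment: s·k^α = (n + g + δ)·k.
Rearranging, k^(1−α) = s / (n + g + δ).
k^0.66 = 0.34 / (0.026 + 0.017 + 0.095) = 0.34 / 0.138 = 2.4638
k* = 2.4638^(1/0.66) ≈ 3.9205
y* = (k*)^α = 3.9205^0.34 ≈ 1.5912
c* = (1 − s)·y* = (1 − 0.34) × 1.5912 ≈ 1.0502

c* = 1.050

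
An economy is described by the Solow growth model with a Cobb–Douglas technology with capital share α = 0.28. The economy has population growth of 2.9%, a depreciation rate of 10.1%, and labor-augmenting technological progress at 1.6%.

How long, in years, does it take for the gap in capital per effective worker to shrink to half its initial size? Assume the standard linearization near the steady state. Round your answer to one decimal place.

half-life ≈ 6.6 years

Near the steady state the convergence rate is λ = (1 − α)(n + g + δ).
λ = (1 − 0.28) × 0.146 = 0.72 × 0.146 = 0.10512
Half-life = ln 2 / λ = 0.6931 / 0.10512 ≈ 6.59 years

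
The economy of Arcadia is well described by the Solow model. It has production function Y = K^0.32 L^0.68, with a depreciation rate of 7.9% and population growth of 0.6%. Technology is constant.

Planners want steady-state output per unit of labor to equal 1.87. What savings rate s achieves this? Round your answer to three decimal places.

At the steady state, Δk = 0, so s·k^α = (n + δ)·k.
Since y* = [s/(n + δ)]^(α/(1−α)), we have s/(n + δ) = (y*)^((1−α)/α) = 1.87^2.125 = 3.7815.
Therefore s = 3.7815 × (n + δ) = 3.7815 × 0.085 = 0.3214.

s ≈ 0.321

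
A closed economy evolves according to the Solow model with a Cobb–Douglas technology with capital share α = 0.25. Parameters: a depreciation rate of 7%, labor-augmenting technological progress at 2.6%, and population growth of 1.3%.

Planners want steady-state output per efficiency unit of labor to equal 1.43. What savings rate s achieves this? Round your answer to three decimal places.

s ≈ 0.319

At the steady state, Δk = 0, so s·k^α = (n + g + δ)·k.
Since y* = [s/(n + g + δ)]^(α/(1−α)), we have s/(n + g + δ) = (y*)^((1−α)/α) = 1.43^3 = 2.9242.
Therefore s = 2.9242 × (n + g + δ) = 2.9242 × 0.109 = 0.3187.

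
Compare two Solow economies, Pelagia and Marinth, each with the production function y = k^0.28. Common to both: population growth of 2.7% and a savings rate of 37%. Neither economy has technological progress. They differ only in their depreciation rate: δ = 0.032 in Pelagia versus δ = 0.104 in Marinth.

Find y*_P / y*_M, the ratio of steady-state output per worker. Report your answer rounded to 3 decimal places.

y*_P / y*_M ≈ 1.364

Steady-state y* = [s/(n + δ)]^(α/(1−α)), so the ratio is [ (s_P/(n + δ)_P) / (s_M/(n + δ)_M) ]^0.3889.
s_P/(n + δ)_P = 0.37/0.059 = 6.2712; s_M/(n + δ)_M = 0.37/0.131 = 2.8244.
Ratio = (6.2712/2.8244)^0.3889 = 2.2204^0.3889 ≈ 1.3637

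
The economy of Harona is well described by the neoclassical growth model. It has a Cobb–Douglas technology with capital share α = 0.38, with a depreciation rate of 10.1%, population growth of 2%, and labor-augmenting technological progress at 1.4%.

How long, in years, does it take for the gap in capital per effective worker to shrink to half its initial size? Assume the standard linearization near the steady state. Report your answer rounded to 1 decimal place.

about 8.3 years

Near the steady state the convergence rate is λ = (1 − α)(n + g + δ).
λ = (1 − 0.38) × 0.135 = 0.62 × 0.135 = 0.0837
Half-life = ln 2 / λ = 0.6931 / 0.0837 ≈ 8.28 years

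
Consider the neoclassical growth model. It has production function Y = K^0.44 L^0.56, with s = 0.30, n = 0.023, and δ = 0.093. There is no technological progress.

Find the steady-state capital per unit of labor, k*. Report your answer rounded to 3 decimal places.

Steady state requires s·f(k) = (n + δ)·k, i.e. s·k^α = (n + δ)·k.
Rearranging, k^(1−α) = s / (n + δ).
k^0.56 = 0.30 / (0.023 + 0.093) = 0.30 / 0.116 = 2.5862
k* = 2.5862^(1/0.56) ≈ 5.4563

k* = 5.456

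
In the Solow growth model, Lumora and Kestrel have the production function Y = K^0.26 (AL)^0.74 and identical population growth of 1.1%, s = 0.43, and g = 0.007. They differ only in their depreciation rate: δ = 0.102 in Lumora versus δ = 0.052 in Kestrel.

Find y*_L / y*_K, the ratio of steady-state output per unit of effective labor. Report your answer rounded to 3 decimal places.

y*_L / y*_K ≈ 0.827

Steady-state y* = [s/(n + g + δ)]^(α/(1−α)), so the ratio is [ (s_L/(n + g + δ)_L) / (s_K/(n + g + δ)_K) ]^0.3514.
s_L/(n + g + δ)_L = 0.43/0.120 = 3.5833; s_K/(n + g + δ)_K = 0.43/0.070 = 6.1429.
Ratio = (3.5833/6.1429)^0.3514 = 0.5833^0.3514 ≈ 0.8274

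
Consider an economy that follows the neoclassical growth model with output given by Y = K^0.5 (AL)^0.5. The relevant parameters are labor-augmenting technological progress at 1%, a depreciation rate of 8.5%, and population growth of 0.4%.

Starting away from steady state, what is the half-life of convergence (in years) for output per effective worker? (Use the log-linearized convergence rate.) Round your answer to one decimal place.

half-life ≈ 14.0 years

Near the steady state the convergence rate is λ = (1 − α)(n + g + δ).
λ = (1 − 0.5) × 0.099 = 0.5 × 0.099 = 0.0495
Half-life = ln 2 / λ = 0.6931 / 0.0495 ≈ 14.00 years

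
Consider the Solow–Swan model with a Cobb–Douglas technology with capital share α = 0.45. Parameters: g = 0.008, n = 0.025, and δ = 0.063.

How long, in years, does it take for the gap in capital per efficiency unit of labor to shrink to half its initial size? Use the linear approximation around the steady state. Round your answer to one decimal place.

t_½ ≈ 13.1 years

Near the steady state the convergence rate is λ = (1 − α)(n + g + δ).
λ = (1 − 0.45) × 0.096 = 0.55 × 0.096 = 0.0528
Half-life = ln 2 / λ = 0.6931 / 0.0528 ≈ 13.13 years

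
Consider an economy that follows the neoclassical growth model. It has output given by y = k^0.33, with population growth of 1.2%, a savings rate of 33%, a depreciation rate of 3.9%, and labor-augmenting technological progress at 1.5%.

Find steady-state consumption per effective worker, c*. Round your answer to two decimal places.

Steady state requires s·f(k) = (n + g + δ)·k, i.e. s·k^α = (n + g + δ)·k.
Rearranging, k^(1−α) = s / (n + g + δ).
k^0.67 = 0.33 / (0.012 + 0.015 + 0.039) = 0.33 / 0.066 = 5.0000
k* = 5.0000^(1/0.67) ≈ 11.0469
y* = (k*)^α = 11.0469^0.33 ≈ 2.2094
c* = (1 − s)·y* = (1 − 0.33) × 2.2094 ≈ 1.4803

c* ≈ 1.48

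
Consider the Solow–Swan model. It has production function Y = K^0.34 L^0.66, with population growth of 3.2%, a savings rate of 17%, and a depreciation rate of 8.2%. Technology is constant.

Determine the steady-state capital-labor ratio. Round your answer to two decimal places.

Steady state requires s·f(k) = (n + δ)·k, i.e. s·k^α = (n + δ)·k.
Dividing both sides by k: k^(1−α) = s / (n + δ).
k^0.66 = 0.17 / (0.032 + 0.082) = 0.17 / 0.114 = 1.4912
k* = 1.4912^(1/0.66) ≈ 1.8320

k* ≈ 1.83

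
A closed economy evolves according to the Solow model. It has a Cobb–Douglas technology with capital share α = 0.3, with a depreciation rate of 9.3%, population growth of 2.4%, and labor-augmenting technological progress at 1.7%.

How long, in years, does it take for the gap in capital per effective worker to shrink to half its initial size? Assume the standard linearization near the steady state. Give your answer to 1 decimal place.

t_½ ≈ 7.4 years

Near the steady state the convergence rate is λ = (1 − α)(n + g + δ).
λ = (1 − 0.3) × 0.134 = 0.7 × 0.134 = 0.0938
Half-life = ln 2 / λ = 0.6931 / 0.0938 ≈ 7.39 years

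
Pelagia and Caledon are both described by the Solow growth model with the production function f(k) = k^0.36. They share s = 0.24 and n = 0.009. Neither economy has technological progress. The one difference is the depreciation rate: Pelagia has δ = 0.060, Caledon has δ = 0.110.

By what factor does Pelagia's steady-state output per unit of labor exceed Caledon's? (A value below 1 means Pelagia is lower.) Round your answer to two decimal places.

Steady-state y* = [s/(n + δ)]^(α/(1−α)), so the ratio is [ (s_P/(n + δ)_P) / (s_C/(n + δ)_C) ]^0.5625.
s_P/(n + δ)_P = 0.24/0.069 = 3.4783; s_C/(n + δ)_C = 0.24/0.119 = 2.0168.
Ratio = (3.4783/2.0168)^0.5625 = 1.7247^0.5625 ≈ 1.3588

ratio ≈ 1.36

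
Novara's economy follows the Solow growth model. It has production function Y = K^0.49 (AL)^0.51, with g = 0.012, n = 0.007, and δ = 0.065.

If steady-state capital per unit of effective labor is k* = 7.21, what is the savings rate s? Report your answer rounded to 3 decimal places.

Steady state requires s·f(k) = (n + g + δ)·k, i.e. s·k^α = (n + g + δ)·k.
So s / (n + g + δ) = (k*)^(1−α) = 7.21^0.51 = 2.7387.
Therefore s = 2.7387 × (n + g + δ) = 2.7387 × 0.084 = 0.2301.

s ≈ 0.230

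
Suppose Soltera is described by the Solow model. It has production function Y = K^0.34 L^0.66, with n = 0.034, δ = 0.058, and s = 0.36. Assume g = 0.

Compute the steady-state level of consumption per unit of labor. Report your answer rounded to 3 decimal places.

c* ≈ 1.292

At the steady state, Δk = 0, so s·k^α = (n + δ)·k.
Dividing both sides by k: k^(1−α) = s / (n + δ).
k^0.66 = 0.36 / (0.034 + 0.058) = 0.36 / 0.092 = 3.9130
k* = 3.9130^(1/0.66) ≈ 7.9021
y* = (k*)^α = 7.9021^0.34 ≈ 2.0194
c* = (1 − s)·y* = (1 − 0.36) × 2.0194 ≈ 1.2924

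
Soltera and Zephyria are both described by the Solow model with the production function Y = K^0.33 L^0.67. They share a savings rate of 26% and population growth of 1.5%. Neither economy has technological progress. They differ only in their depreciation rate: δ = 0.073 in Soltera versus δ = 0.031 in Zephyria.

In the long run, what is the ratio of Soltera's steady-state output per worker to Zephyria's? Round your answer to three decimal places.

y*_S / y*_Z ≈ 0.727

Steady-state y* = [s/(n + δ)]^(α/(1−α)), so the ratio is [ (s_S/(n + δ)_S) / (s_Z/(n + δ)_Z) ]^0.4925.
s_S/(n + δ)_S = 0.26/0.088 = 2.9545; s_Z/(n + δ)_Z = 0.26/0.046 = 5.6522.
Ratio = (2.9545/5.6522)^0.4925 = 0.5227^0.4925 ≈ 0.7265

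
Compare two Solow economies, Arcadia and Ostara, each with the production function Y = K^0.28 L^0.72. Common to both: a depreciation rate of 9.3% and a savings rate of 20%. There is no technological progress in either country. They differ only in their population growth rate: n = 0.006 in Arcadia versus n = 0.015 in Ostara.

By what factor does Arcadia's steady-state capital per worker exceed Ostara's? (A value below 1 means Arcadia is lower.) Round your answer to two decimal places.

Steady-state k* = [s/(n + δ)]^(1/(1−α)), so the ratio is [ (s_A/(n + δ)_A) / (s_O/(n + δ)_O) ]^1.3889.
s_A/(n + δ)_A = 0.20/0.099 = 2.0202; s_O/(n + δ)_O = 0.20/0.108 = 1.8519.
Ratio = (2.0202/1.8519)^1.3889 = 1.0909^1.3889 ≈ 1.1284

k*_A / k*_O ≈ 1.13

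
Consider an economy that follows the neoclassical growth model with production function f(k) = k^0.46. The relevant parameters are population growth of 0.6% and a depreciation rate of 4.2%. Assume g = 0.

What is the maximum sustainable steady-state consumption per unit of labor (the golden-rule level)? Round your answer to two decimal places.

c_gold ≈ 3.70

At the golden rule, f'(k) = n + δ, so α·k^(α−1) = n + δ and k_gold = (α/(n + δ))^(1/(1−α)).
k_gold = (0.46/0.048)^(1/0.54) = 9.5833^1.8519 ≈ 65.7155
c_gold = f(k_gold) − (n + δ)·k_gold = 6.8569 − 0.048×65.7155 ≈ 3.7026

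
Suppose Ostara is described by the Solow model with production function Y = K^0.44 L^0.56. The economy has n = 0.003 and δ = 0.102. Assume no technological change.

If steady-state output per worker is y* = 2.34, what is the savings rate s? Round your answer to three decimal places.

s ≈ 0.310

At the steady state, Δk = 0, so s·k^α = (n + δ)·k.
Since y* = [s/(n + δ)]^(α/(1−α)), we have s/(n + δ) = (y*)^((1−α)/α) = 2.34^1.2727 = 2.9505.
Therefore s = 2.9505 × (n + δ) = 2.9505 × 0.105 = 0.3098.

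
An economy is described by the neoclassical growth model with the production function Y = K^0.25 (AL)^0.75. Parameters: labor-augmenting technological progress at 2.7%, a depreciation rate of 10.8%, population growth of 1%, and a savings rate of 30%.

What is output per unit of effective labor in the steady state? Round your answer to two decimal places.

y* ≈ 1.27

At the steady state, Δk = 0, so s·k^α = (n + g + δ)·k.
Rearranging, k^(1−α) = s / (n + g + δ).
k^0.75 = 0.30 / (0.010 + 0.027 + 0.108) = 0.30 / 0.145 = 2.0690
k* = 2.0690^(1/0.75) ≈ 2.6364
y* = (k*)^α = 2.6364^0.25 ≈ 1.2742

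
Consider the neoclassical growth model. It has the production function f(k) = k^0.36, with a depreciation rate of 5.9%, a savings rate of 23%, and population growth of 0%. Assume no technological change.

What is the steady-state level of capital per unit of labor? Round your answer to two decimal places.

k* = 8.38

At the steady state, Δk = 0, so s·k^α = (n + δ)·k.
Rearranging, k^(1−α) = s / (n + δ).
k^0.64 = 0.23 / (0.000 + 0.059) = 0.23 / 0.059 = 3.8983
k* = 3.8983^(1/0.64) ≈ 8.3800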